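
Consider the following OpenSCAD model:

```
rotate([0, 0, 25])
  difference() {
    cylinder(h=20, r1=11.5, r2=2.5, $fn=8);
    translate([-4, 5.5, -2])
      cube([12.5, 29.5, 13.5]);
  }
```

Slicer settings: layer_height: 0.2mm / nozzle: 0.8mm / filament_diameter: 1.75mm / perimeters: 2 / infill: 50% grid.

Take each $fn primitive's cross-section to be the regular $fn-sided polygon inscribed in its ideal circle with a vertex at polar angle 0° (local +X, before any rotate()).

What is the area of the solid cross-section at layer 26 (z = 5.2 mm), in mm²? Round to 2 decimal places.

At z = 5.2 mm: the cone contributes a regular 8-gon of circumradius 9.160 (interpolated between r1=11.5 and r2=2.5 at t=0.260) (area = (8/2)·9.160²·sin(360°/8) = 237.32 mm²); the cube at (-4, 5.5) (footprint 12.5×29.5) is included at this height (area 368.75 mm²); Taking the first minus the rest: starting from the cone (237.32 mm²), the 12.5×29.5 cube at (-4, 5.5) partially overlaps it — only the 26.54 mm² overlap (of its 368.75 mm²) is removed, clipping the outline — area = 210.78 mm²; (rotated 25° about Z; rotation is an isometry so areas/perimeters/island counts are preserved). Overall, the cross-section is a single solid region. Net area = 210.78 mm².

210.78 mm²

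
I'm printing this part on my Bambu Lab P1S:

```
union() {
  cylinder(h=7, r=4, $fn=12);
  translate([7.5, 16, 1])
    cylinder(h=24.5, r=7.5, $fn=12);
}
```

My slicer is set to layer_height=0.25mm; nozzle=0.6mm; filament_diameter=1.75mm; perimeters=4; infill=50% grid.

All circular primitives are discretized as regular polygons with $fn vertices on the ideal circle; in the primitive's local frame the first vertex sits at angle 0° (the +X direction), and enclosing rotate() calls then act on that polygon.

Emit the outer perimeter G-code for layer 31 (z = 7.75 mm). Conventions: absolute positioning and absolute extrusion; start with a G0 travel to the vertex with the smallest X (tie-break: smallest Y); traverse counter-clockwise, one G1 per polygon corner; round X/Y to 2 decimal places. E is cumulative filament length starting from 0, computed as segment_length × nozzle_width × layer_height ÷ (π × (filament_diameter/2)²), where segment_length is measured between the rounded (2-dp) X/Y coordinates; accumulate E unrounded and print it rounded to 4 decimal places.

At z = 7.75 mm: the cylinder is absent (z outside [0, 7]); the r=7.5 cylinder at (7.5, 16) contributes a regular 12-gon of circumradius 7.5; Merging all regions: only the r=7.5 cylinder at (7.5, 16) is present, so the union is just that shape — 1 connected region. The outline is a single polygon with 12 vertices. Extrusion per mm of travel: 0.6 × 0.25 / (π × 0.875²) = 0.062363. Accumulating E over each segment gives final E = 2.9064.

G0 X0.00 Y16.00 Z7.75
G1 X1.00 Y12.25 E0.2420
G1 X3.75 Y9.50 E0.4846
G1 X7.50 Y8.50 E0.7266
G1 X11.25 Y9.50 E0.9686
G1 X14.00 Y12.25 E1.2112
G1 X15.00 Y16.00 E1.4532
G1 X14.00 Y19.75 E1.6952
G1 X11.25 Y22.50 E1.9378
G1 X7.50 Y23.50 E2.1798
G1 X3.75 Y22.50 E2.4218
G1 X1.00 Y19.75 E2.6644
G1 X0.00 Y16.00 E2.9064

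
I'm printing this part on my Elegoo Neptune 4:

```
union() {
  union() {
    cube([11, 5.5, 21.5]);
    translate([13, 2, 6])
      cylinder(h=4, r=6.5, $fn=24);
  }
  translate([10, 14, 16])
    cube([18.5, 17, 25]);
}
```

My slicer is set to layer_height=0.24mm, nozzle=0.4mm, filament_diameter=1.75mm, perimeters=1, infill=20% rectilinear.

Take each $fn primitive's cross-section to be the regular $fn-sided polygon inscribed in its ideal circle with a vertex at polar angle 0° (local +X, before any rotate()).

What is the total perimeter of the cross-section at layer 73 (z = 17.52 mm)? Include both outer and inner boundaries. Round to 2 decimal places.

At z = 17.52 mm: the cube is present — its section is the full 11×5.5 rectangle (perimeter 33.00 mm); the cylinder at (13, 2) does not reach this height (z outside [6, 10]); Taking the union: only the 11×5.5 cube is present, so the union is just that shape — boundary = 33.00 mm; the cube at (10, 14) (footprint 18.5×17) is included at this height (perimeter 71.00 mm); Merging all regions: the 2 present regions are separate (no shared area or edge), so areas and boundary lengths simply add and each stays a separate island — boundary = 104.00 mm. Overall, the cross-section has 2 separate islands. Total boundary length (outer) = 104.00 mm.

104.00 mm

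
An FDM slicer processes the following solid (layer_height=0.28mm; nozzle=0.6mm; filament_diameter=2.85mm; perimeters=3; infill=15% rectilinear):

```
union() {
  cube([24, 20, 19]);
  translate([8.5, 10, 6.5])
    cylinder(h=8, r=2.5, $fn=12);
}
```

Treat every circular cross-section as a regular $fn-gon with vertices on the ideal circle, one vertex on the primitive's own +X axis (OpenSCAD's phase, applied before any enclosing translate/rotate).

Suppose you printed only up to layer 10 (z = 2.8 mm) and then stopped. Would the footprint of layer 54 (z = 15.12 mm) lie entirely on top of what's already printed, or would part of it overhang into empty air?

entirely on top

Compare the two slices. At z = 2.8: the cube is present — its section is the full 24×20 rectangle (area 480.00 mm²); the cylinder at (8.5, 10) does not reach this height (z outside [6.5, 14.5]); Merging all regions: only the 24×20 cube is present, so the union is just that shape — area = 480.00 mm². At z = 15.12: the 24×20 cube contributes its full rectangle (area 480.00 mm²); the cylinder at (8.5, 10) does not reach this height (z outside [6.5, 14.5]); Merging all regions: only the 24×20 cube is present, so the union is just that shape — area = 480.00 mm². Checking containment: the cross-section at z = 15.12 is a subset of the cross-section at z = 2.8.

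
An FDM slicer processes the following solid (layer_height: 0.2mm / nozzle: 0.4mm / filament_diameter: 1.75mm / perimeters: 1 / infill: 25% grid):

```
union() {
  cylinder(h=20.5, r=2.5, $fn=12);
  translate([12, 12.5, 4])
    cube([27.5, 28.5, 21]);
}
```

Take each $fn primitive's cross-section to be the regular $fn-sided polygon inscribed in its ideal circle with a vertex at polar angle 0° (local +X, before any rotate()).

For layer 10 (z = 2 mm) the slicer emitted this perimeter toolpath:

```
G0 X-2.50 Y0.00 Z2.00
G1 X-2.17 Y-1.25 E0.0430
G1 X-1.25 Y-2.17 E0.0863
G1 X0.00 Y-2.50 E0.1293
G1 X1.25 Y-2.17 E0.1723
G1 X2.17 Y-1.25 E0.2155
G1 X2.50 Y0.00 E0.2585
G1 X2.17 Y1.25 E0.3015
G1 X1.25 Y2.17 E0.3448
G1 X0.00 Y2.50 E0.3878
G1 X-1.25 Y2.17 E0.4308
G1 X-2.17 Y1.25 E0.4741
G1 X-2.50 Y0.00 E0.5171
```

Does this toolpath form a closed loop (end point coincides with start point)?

Start point (G0): (-2.50, 0.00). End point (last G1): the path returns to the start — closed.

yes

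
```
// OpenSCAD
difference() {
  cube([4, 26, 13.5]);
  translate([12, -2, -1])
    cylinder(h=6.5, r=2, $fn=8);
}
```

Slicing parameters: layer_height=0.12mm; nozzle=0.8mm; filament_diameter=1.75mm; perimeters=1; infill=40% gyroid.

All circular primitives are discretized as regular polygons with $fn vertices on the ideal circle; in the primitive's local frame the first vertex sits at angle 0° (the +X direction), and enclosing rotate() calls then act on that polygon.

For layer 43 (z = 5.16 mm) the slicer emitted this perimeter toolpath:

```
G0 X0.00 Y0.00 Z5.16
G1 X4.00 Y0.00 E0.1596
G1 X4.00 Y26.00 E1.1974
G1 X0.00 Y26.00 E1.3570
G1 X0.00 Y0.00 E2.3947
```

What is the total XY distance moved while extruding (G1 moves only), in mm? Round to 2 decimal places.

60.00 mm

Sum the Euclidean lengths of each G1 segment: total = 60.00 mm.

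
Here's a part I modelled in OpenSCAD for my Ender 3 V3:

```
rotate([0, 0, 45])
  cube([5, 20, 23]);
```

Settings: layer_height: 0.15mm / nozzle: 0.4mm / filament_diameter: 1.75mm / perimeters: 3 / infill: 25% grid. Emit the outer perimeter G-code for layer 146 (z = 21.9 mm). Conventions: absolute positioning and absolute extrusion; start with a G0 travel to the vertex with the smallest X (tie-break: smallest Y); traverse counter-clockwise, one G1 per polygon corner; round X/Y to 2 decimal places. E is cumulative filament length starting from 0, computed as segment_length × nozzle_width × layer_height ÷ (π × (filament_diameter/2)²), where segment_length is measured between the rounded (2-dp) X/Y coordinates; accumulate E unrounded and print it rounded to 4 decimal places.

G0 X-14.14 Y14.14 Z21.90
G1 X0.00 Y0.00 E0.4988
G1 X3.54 Y3.54 E0.6237
G1 X-10.61 Y17.68 E1.1227
G1 X-14.14 Y14.14 E1.2474

At z = 21.9 mm: the cube is present — its section is the full 5×20 rectangle; (rotated 45° about Z; rotation is an isometry so areas/perimeters/island counts are preserved). The outline is a single polygon with 4 vertices. Extrusion per mm of travel: 0.4 × 0.15 / (π × 0.875²) = 0.024945. Accumulating E over each segment gives final E = 1.2474.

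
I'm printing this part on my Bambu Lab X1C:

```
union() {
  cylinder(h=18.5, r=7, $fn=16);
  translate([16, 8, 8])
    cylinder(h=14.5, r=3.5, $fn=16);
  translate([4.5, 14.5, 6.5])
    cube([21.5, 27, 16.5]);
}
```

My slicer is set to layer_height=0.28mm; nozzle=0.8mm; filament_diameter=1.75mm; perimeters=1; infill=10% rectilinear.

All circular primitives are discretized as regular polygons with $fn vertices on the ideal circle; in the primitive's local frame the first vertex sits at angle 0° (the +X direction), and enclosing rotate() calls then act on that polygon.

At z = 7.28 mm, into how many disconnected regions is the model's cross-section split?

2

At z = 7.28 mm: the r=7 cylinder contributes a regular 16-gon of circumradius 7; the cylinder at (16, 8) does not reach this height (z outside [8, 22.5]); the cube at (4.5, 14.5) is present — its section is the full 21.5×27 rectangle; Merging all regions: the 2 present regions are separate (no shared area or edge), so areas and boundary lengths simply add and each stays a separate island — 2 connected regions. The result has 2 disconnected regions.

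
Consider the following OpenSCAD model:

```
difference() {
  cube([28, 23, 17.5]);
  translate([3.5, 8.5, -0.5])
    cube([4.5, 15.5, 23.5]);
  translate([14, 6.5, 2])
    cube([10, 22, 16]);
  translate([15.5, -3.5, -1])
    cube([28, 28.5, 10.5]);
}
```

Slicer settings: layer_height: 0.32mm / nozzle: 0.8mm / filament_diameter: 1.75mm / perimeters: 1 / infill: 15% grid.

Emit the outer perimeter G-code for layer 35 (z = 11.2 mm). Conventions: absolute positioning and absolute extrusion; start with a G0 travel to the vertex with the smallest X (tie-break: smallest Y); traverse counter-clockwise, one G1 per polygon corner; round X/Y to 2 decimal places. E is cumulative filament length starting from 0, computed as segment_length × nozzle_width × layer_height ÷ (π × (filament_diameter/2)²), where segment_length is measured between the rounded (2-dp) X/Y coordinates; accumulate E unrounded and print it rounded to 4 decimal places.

G0 X0.00 Y0.00 Z11.20
G1 X28.00 Y0.00 E2.9801
G1 X28.00 Y23.00 E5.4281
G1 X24.00 Y23.00 E5.8538
G1 X24.00 Y6.50 E7.6099
G1 X14.00 Y6.50 E8.6742
G1 X14.00 Y23.00 E10.4304
G1 X8.00 Y23.00 E11.0690
G1 X8.00 Y8.50 E12.6122
G1 X3.50 Y8.50 E13.0912
G1 X3.50 Y23.00 E14.6345
G1 X0.00 Y23.00 E15.0070
G1 X0.00 Y0.00 E17.4549

At z = 11.2 mm: the cube (footprint 28×23) is included at this height; the cube at (3.5, 8.5) (footprint 4.5×15.5) is included at this height; the cube at (14, 6.5) is present — its section is the full 10×22 rectangle; the cube at (15.5, -3.5) is not intersected at this z (z outside [-1, 9.5]); After the difference (first − rest): starting from the 28×23 cube, the 4.5×15.5 cube at (3.5, 8.5) partially overlaps it — only the 65.25 mm² overlap (of its 69.75 mm²) is removed, clipping the outline; the 10×22 cube at (14, 6.5) partially overlaps it — only the 165.00 mm² overlap (of its 220.00 mm²) is removed, clipping the outline — 1 connected region. The outline is a single polygon with 12 vertices. Extrusion per mm of travel: 0.8 × 0.32 / (π × 0.875²) = 0.106432. Accumulating E over each segment gives final E = 17.4549.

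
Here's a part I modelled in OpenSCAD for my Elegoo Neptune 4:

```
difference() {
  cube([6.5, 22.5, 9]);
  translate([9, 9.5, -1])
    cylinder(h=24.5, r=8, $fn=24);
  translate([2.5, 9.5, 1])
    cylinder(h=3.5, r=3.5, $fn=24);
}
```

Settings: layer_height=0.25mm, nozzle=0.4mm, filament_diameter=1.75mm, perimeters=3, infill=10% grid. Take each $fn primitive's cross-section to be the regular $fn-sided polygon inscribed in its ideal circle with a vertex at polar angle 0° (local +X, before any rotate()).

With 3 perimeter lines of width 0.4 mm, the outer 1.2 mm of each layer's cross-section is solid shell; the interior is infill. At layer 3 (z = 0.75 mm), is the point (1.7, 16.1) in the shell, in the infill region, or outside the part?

At z = 0.75 mm: the cube (footprint 6.5×22.5) is included at this height; the r=8 cylinder at (9, 9.5) gives a regular 24-gon of circumradius 8 (constant along its height); the cylinder at (2.5, 9.5) is absent (z outside [1, 4.5]); Subtracting the remaining from the first: starting from the 6.5×22.5 cube, the r=8 cylinder at (9, 9.5) partially overlaps it — only the 60.26 mm² overlap (of its 198.77 mm²) is removed, clipping the outline — 1 connected region. Overall, the cross-section is a single solid region. The nearest boundary edge runs (0.00, 0.00)→(0.00, 22.50); distance from the point to it = 1.70 mm. The point is inside the cross-section and 1.70 mm from the nearest boundary — more than the 1.2 mm shell width (3 × 0.4), so it's in the infill interior.

infill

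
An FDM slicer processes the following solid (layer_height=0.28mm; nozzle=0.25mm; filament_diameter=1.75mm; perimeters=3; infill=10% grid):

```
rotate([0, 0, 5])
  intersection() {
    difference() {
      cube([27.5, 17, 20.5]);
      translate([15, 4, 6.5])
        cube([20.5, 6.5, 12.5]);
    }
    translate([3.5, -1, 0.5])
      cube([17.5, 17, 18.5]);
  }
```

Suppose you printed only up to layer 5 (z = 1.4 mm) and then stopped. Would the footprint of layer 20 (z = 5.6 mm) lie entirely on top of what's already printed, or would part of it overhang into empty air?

Compare the two slices. At z = 1.4: the cube (footprint 27.5×17) is included at this height (area 467.50 mm²); the cube at (15, 4) is not intersected at this z (z outside [6.5, 19]); Taking the first minus the rest: none of the subtracted shapes is present at this height, so the 27.5×17 cube is unchanged — area = 467.50 mm²; the 17.5×17 cube at (3.5, -1) contributes its full rectangle (area 297.50 mm²); Taking the intersection: the 17.5×17 cube at (3.5, -1) partially overlaps that combined region; clipping to the common part keeps 280.00 mm² — area = 280.00 mm²; (whole slice rotated 5° about Z — lengths, areas and connectivity unchanged). At z = 5.6: the cube is present — its section is the full 27.5×17 rectangle (area 467.50 mm²); the cube at (15, 4) is absent (z outside [6.5, 19]); Subtracting the remaining from the first: none of the subtracted shapes is present at this height, so the 27.5×17 cube is unchanged — area = 467.50 mm²; the cube at (3.5, -1) (footprint 17.5×17) is included at this height (area 297.50 mm²); Taking the intersection: the 17.5×17 cube at (3.5, -1) partially overlaps that combined region; clipping to the common part keeps 280.00 mm² — area = 280.00 mm²; (whole slice rotated 5° about Z — lengths, areas and connectivity unchanged). Checking containment: the cross-section at z = 5.6 is a subset of the cross-section at z = 1.4.

entirely on top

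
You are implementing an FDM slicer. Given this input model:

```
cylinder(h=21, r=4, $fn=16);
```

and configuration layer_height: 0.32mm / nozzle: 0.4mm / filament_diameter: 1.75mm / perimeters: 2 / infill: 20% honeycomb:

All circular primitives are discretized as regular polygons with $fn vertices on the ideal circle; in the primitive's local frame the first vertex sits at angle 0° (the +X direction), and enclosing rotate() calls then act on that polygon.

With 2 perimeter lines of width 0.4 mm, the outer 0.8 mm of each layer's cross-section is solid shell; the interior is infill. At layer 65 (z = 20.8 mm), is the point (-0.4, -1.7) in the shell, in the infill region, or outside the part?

At z = 20.8 mm: the r=4 cylinder contributes a regular 16-gon of circumradius 4. Overall, the cross-section is a single solid region. The nearest boundary edge runs (-1.53, -3.70)→(-0.00, -4.00); distance from the point to it = 2.18 mm. The point is inside the cross-section and 2.18 mm from the nearest boundary — more than the 0.8 mm shell width (2 × 0.4), so it's in the infill interior.

infill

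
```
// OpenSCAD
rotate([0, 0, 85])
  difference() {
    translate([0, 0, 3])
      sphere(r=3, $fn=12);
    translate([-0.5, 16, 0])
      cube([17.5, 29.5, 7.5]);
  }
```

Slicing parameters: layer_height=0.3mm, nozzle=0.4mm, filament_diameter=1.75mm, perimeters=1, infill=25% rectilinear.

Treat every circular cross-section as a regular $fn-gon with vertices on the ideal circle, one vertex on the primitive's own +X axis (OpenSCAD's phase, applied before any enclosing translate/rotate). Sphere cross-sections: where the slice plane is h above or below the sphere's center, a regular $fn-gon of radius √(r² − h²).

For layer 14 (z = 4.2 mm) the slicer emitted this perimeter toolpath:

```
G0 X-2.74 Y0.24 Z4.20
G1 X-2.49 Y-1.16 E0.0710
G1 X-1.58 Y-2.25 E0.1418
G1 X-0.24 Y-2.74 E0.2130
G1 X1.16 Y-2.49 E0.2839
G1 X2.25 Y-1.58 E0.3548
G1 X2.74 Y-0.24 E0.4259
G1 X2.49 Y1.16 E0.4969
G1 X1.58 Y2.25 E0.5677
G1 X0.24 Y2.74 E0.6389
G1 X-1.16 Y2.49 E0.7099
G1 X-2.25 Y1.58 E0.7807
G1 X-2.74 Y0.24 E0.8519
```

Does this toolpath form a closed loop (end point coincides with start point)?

yes

Start point (G0): (-2.74, 0.24). End point (last G1): the path returns to the start — closed.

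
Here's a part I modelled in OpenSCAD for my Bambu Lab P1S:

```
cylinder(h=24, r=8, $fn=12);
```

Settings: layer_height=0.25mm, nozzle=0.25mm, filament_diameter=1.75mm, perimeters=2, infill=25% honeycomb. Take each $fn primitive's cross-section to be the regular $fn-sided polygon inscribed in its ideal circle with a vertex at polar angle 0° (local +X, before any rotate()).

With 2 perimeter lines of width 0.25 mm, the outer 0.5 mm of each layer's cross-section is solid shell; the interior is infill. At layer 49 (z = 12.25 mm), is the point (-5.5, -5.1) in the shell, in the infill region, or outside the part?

shell

At z = 12.25 mm: the r=8 cylinder contributes a regular 12-gon of circumradius 8. Overall, the cross-section is a single solid region. The nearest boundary edge runs (-6.93, -4.00)→(-4.00, -6.93); distance from the point to it = 0.23 mm. The point is inside the cross-section, 0.23 mm from the nearest boundary — within the 0.5 mm shell band (2 × 0.25).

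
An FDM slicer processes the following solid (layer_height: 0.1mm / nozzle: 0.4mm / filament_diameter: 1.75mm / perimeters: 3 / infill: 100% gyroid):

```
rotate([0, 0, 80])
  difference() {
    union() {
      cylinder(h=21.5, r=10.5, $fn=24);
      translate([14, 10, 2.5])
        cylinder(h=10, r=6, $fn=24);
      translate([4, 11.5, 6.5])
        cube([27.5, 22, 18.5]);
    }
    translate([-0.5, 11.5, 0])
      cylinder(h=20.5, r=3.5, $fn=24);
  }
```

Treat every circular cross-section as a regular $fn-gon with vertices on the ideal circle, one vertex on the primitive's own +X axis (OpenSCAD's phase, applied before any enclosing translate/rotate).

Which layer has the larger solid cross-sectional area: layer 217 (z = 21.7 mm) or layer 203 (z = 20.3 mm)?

Layer 217 (z = 21.7): the cylinder is absent (z outside [0, 21.5]); the cylinder at (14, 10) does not reach this height (z outside [2.5, 12.5]); the 27.5×22 cube at (4, 11.5) contributes its full rectangle (area 605.00 mm²); Merging all regions: only the 27.5×22 cube at (4, 11.5) is present, so the union is just that shape — area = 605.00 mm²; the cylinder at (-0.5, 11.5) is not intersected at this z (z outside [0, 20.5]); After the difference (first − rest): none of the subtracted shapes is present at this height, so that combined region is unchanged — area = 605.00 mm²; (whole slice rotated 80° about Z — lengths, areas and connectivity unchanged). So its area = 605.00 mm². Layer 203 (z = 20.3): the r=10.5 cylinder contributes a regular 24-gon of circumradius 10.5 (area = (24/2)·10.500²·sin(360°/24) = 342.42 mm²); the cylinder at (14, 10) is not intersected at this z (z outside [2.5, 12.5]); the cube at (4, 11.5) (footprint 27.5×22) is included at this height (area 605.00 mm²); Taking the union: the 2 present regions are separate (no shared area or edge), so areas and boundary lengths simply add and each stays a separate island — area = 947.42 mm²; the cylinder at (-0.5, 11.5): section is a regular 24-gon, circumradius r=3.5 (area = (24/2)·3.500²·sin(360°/24) = 38.05 mm²); Taking the first minus the rest: starting from the result so far (947.42 mm²), the r=3.5 cylinder at (-0.5, 11.5) partially overlaps it — only the 10.62 mm² overlap (of its 38.05 mm²) is removed, clipping the outline — area = 936.79 mm²; (whole slice rotated 80° about Z — lengths, areas and connectivity unchanged). So its area = 936.79 mm². Layer 203 is larger (936.79 vs 605.00 mm²).

layer 203 (z = 20.3 mm)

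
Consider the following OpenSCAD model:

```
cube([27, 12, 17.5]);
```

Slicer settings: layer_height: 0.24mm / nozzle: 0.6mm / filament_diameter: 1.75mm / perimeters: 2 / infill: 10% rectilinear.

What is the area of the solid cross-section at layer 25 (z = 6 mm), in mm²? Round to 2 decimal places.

324.00 mm²

At z = 6 mm: the 27×12 cube contributes its full rectangle (area 324.00 mm²). Overall, the cross-section is a single solid region. Net area = 324.00 mm².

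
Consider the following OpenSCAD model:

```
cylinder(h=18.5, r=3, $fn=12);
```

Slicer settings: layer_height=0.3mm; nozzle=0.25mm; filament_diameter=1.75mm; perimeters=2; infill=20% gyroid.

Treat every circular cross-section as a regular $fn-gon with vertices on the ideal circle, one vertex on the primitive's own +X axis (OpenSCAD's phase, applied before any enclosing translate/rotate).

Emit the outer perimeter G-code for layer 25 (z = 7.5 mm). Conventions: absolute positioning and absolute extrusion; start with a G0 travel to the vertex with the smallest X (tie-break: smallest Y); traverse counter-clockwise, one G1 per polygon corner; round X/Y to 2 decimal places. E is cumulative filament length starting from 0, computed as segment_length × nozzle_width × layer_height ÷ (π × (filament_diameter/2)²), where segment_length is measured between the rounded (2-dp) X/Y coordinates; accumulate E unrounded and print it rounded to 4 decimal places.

G0 X-3.00 Y0.00 Z7.50
G1 X-2.60 Y-1.50 E0.0484
G1 X-1.50 Y-2.60 E0.0969
G1 X0.00 Y-3.00 E0.1453
G1 X1.50 Y-2.60 E0.1937
G1 X2.60 Y-1.50 E0.2422
G1 X3.00 Y0.00 E0.2906
G1 X2.60 Y1.50 E0.3390
G1 X1.50 Y2.60 E0.3876
G1 X0.00 Y3.00 E0.4360
G1 X-1.50 Y2.60 E0.4844
G1 X-2.60 Y1.50 E0.5329
G1 X-3.00 Y0.00 E0.5813

At z = 7.5 mm: the r=3 cylinder gives a regular 12-gon of circumradius 3 (constant along its height). The outline is a single polygon with 12 vertices. Extrusion per mm of travel: 0.25 × 0.3 / (π × 0.875²) = 0.031181. Accumulating E over each segment gives final E = 0.5813.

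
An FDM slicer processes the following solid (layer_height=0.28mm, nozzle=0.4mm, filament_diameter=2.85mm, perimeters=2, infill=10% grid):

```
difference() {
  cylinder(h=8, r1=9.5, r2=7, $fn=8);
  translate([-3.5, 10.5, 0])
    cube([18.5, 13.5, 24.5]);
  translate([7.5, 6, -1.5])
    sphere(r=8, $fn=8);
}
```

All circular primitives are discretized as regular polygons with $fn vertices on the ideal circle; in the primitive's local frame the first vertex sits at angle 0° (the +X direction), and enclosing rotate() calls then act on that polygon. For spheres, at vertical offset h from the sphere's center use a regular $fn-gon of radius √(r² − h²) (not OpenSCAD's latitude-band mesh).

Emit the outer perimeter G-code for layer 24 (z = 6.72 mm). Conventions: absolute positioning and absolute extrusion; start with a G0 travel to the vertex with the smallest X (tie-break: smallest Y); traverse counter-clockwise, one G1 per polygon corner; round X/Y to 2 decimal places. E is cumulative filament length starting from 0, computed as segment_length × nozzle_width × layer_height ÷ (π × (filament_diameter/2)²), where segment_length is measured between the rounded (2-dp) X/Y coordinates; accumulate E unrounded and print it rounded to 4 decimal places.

G0 X-7.40 Y0.00 Z6.72
G1 X-5.23 Y-5.23 E0.0994
G1 X0.00 Y-7.40 E0.1988
G1 X5.23 Y-5.23 E0.2982
G1 X7.40 Y0.00 E0.3976
G1 X5.23 Y5.23 E0.4971
G1 X0.00 Y7.40 E0.5965
G1 X-5.23 Y5.23 E0.6959
G1 X-7.40 Y0.00 E0.7953

At z = 6.72 mm: the cone: at t=0.840 of its height the radius interpolates to r₁+(r₂−r₁)t = 7.400, giving a regular 8-gon of that circumradius; the cube at (-3.5, 10.5) (footprint 18.5×13.5) is included at this height; the sphere at (7.5, 6) is not intersected at this z (|z−center|=8.220 > r=8); After the difference (first − rest): starting from the cone, the 18.5×13.5 cube at (-3.5, 10.5) misses the remaining region (no effect) — 1 connected region. The outline is a single polygon with 8 vertices. Extrusion per mm of travel: 0.4 × 0.28 / (π × 1.425²) = 0.017557. Accumulating E over each segment gives final E = 0.7953.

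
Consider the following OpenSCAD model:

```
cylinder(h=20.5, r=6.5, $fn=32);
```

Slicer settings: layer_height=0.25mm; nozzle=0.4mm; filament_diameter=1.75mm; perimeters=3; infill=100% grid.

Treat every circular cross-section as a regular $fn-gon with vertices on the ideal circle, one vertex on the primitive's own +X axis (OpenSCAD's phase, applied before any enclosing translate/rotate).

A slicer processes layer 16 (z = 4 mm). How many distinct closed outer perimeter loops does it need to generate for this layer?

1

At z = 4 mm: the r=6.5 cylinder gives a regular 32-gon of circumradius 6.5 (constant along its height). The result has 1 disconnected region.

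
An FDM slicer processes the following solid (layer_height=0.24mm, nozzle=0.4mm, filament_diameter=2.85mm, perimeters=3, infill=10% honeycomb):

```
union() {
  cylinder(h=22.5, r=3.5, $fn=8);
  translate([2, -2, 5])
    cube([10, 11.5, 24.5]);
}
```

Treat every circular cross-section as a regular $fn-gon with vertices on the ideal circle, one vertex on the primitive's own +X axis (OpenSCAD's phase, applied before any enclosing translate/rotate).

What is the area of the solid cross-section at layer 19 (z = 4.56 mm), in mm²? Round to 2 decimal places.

34.65 mm²

At z = 4.56 mm: the r=3.5 cylinder contributes a regular 8-gon of circumradius 3.5 (area = (8/2)·3.500²·sin(360°/8) = 34.65 mm²); the cube at (2, -2) is absent (z outside [5, 29.5]); Merging all regions: only the r=3.5 cylinder is present, so the union is just that shape — area = 34.65 mm². Overall, the cross-section is a single solid region. Net area = 34.65 mm².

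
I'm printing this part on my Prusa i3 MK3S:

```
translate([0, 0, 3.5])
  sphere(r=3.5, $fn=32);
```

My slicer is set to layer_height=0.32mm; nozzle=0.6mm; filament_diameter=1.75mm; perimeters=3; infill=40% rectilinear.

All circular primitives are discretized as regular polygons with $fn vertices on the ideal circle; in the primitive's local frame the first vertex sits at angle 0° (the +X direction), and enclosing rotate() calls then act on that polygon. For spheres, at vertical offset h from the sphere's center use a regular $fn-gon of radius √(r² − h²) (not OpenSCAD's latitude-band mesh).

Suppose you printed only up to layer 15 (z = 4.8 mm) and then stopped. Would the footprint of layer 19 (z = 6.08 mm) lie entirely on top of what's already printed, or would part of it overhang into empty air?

Compare the two slices. At z = 4.8: the sphere: section is a regular 32-gon, circumradius = √(r²−h²) = √(3.5²−1.3²) = 3.250 (area = (32/2)·3.250²·sin(360°/32) = 32.96 mm²). At z = 6.08: the sphere: section is a regular 32-gon, circumradius = √(r²−h²) = √(3.5²−2.58²) = 2.365 (area = (32/2)·2.365²·sin(360°/32) = 17.46 mm²). Checking containment: the cross-section at z = 6.08 is a subset of the cross-section at z = 4.8.

entirely on top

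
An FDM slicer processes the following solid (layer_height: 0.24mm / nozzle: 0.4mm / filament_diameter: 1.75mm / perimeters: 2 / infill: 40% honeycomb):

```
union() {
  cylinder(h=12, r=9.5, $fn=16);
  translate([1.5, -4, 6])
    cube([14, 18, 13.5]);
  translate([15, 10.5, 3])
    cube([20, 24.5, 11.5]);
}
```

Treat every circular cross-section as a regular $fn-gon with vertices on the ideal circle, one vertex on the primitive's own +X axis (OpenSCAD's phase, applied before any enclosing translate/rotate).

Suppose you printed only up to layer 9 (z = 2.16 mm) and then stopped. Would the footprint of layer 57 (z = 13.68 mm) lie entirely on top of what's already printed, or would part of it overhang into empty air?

part overhangs

Compare the two slices. At z = 2.16: the r=9.5 cylinder contributes a regular 16-gon of circumradius 9.5 (area = (16/2)·9.500²·sin(360°/16) = 276.30 mm²); the cube at (1.5, -4) does not reach this height (z outside [6, 19.5]); the cube at (15, 10.5) is not intersected at this z (z outside [3, 14.5]); Merging all regions: only the r=9.5 cylinder is present, so the union is just that shape — area = 276.30 mm². At z = 13.68: the cylinder is not intersected at this z (z outside [0, 12]); the cube at (1.5, -4) (footprint 14×18) is included at this height (area 252.00 mm²); the cube at (15, 10.5) is present — its section is the full 20×24.5 rectangle (area 490.00 mm²); Merging all regions: the regions partially overlap — summed areas 742.00 mm² minus the doubly-counted overlap 1.75 mm² gives 740.25 mm² — area = 740.25 mm². Checking containment: at z = 13.68 the cross-section extends beyond the z = 2.16 cross-section by about 654.82 mm².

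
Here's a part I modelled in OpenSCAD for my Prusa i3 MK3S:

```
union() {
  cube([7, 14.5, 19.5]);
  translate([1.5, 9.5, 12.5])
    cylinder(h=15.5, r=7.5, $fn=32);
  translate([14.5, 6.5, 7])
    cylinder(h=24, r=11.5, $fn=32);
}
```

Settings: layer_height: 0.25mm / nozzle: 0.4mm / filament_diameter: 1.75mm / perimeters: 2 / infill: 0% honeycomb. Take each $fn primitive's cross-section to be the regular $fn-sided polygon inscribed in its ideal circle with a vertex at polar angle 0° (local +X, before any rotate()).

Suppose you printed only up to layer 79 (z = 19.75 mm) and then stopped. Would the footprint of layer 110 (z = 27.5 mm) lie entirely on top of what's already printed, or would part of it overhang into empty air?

Compare the two slices. At z = 19.75: the cube is not intersected at this z (z outside [0, 19.5]); the r=7.5 cylinder at (1.5, 9.5) gives a regular 32-gon of circumradius 7.5 (constant along its height) (area = (32/2)·7.500²·sin(360°/32) = 175.58 mm²); the cylinder at (14.5, 6.5): section is a regular 32-gon, circumradius r=11.5 (area = (32/2)·11.500²·sin(360°/32) = 412.81 mm²); Taking the union: the regions partially overlap — summed areas 588.39 mm² minus the doubly-counted overlap 50.10 mm² gives 538.30 mm² — area = 538.30 mm². At z = 27.5: the cube is not intersected at this z (z outside [0, 19.5]); the cylinder at (1.5, 9.5): section is a regular 32-gon, circumradius r=7.5 (area = (32/2)·7.500²·sin(360°/32) = 175.58 mm²); the cylinder at (14.5, 6.5): section is a regular 32-gon, circumradius r=11.5 (area = (32/2)·11.500²·sin(360°/32) = 412.81 mm²); Taking the union: the regions partially overlap — summed areas 588.39 mm² minus the doubly-counted overlap 50.10 mm² gives 538.30 mm² — area = 538.30 mm². Checking containment: the cross-section at z = 27.5 is a subset of the cross-section at z = 19.75.

entirely on top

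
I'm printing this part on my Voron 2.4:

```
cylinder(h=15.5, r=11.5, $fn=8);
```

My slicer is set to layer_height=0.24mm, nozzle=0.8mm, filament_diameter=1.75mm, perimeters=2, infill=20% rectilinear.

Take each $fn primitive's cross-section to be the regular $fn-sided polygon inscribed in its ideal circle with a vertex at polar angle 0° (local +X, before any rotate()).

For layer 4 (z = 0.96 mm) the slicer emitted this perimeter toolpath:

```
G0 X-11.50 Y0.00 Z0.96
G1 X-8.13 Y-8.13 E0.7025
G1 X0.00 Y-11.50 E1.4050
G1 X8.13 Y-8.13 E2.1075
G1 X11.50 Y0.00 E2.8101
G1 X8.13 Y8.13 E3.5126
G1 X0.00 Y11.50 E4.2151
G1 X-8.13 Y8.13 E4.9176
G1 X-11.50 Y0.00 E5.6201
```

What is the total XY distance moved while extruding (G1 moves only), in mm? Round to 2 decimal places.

Sum the Euclidean lengths of each G1 segment: total = 70.41 mm.

70.41 mm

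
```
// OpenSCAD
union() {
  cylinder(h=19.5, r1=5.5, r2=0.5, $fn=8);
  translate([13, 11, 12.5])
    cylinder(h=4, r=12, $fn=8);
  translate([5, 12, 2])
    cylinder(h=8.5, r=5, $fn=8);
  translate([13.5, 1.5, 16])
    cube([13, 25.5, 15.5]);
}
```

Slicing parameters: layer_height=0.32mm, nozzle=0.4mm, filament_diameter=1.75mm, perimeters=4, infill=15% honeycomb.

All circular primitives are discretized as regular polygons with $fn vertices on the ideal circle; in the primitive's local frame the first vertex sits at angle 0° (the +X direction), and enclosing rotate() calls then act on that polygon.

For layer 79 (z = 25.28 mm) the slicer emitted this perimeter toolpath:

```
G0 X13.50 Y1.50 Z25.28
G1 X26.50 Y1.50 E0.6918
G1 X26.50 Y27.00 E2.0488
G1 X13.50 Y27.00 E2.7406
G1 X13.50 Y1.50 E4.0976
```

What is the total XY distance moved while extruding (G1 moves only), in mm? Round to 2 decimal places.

77.00 mm

Sum the Euclidean lengths of each G1 segment: total = 77.00 mm.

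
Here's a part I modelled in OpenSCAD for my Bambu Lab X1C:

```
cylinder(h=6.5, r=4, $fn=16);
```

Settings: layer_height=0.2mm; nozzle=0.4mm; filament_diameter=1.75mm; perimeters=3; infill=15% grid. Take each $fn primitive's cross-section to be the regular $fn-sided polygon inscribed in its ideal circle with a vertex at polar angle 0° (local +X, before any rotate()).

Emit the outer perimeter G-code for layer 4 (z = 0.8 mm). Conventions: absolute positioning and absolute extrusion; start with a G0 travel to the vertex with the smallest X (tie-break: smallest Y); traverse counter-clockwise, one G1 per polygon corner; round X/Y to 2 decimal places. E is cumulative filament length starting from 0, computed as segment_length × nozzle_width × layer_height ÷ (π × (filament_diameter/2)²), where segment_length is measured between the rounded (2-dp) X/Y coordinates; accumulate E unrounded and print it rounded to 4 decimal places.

At z = 0.8 mm: the r=4 cylinder gives a regular 16-gon of circumradius 4 (constant along its height). The outline is a single polygon with 16 vertices. Extrusion per mm of travel: 0.4 × 0.2 / (π × 0.875²) = 0.033260. Accumulating E over each segment gives final E = 0.8311.

G0 X-4.00 Y0.00 Z0.80
G1 X-3.70 Y-1.53 E0.0519
G1 X-2.83 Y-2.83 E0.1039
G1 X-1.53 Y-3.70 E0.1559
G1 X0.00 Y-4.00 E0.2078
G1 X1.53 Y-3.70 E0.2596
G1 X2.83 Y-2.83 E0.3117
G1 X3.70 Y-1.53 E0.3637
G1 X4.00 Y0.00 E0.4155
G1 X3.70 Y1.53 E0.4674
G1 X2.83 Y2.83 E0.5194
G1 X1.53 Y3.70 E0.5714
G1 X0.00 Y4.00 E0.6233
G1 X-1.53 Y3.70 E0.6752
G1 X-2.83 Y2.83 E0.7272
G1 X-3.70 Y1.53 E0.7792
G1 X-4.00 Y0.00 E0.8311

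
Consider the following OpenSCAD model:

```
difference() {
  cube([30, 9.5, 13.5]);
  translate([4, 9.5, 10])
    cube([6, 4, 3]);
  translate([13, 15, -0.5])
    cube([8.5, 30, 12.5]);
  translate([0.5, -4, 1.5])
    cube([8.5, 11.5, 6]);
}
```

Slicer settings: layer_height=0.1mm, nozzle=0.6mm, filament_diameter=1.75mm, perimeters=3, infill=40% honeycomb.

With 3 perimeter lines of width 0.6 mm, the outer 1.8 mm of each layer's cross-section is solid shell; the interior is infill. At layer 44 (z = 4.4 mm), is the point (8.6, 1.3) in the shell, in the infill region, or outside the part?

outside

At z = 4.4 mm: the cube (footprint 30×9.5) is included at this height; the cube at (4, 9.5) is absent (z outside [10, 13]); the cube at (13, 15) is present — its section is the full 8.5×30 rectangle; the cube at (0.5, -4) (footprint 8.5×11.5) is included at this height; Subtracting the remaining from the first: starting from the 30×9.5 cube, the 8.5×30 cube at (13, 15) misses the remaining region (no effect); the 8.5×11.5 cube at (0.5, -4) partially overlaps it — only the 63.75 mm² overlap (of its 97.75 mm²) is removed, clipping the outline — 1 connected region. Overall, the cross-section is a single solid region. The nearest boundary edge runs (9.00, 0.00)→(9.00, 7.50); distance from the point to it = 0.40 mm. The point is not inside any of the regions above, so it lies outside the cross-section (0.40 mm from the nearest boundary).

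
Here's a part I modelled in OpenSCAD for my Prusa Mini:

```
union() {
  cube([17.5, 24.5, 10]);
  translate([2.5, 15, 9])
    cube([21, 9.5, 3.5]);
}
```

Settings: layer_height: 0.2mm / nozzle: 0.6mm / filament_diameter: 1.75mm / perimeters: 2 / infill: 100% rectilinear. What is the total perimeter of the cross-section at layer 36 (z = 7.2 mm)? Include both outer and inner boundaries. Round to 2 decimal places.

84.00 mm

At z = 7.2 mm: the cube (footprint 17.5×24.5) is included at this height (perimeter 84.00 mm); the cube at (2.5, 15) is absent (z outside [9, 12.5]); Combining (union): only the 17.5×24.5 cube is present, so the union is just that shape — boundary = 84.00 mm. Overall, the cross-section is a single solid region. Total boundary length (outer) = 84.00 mm.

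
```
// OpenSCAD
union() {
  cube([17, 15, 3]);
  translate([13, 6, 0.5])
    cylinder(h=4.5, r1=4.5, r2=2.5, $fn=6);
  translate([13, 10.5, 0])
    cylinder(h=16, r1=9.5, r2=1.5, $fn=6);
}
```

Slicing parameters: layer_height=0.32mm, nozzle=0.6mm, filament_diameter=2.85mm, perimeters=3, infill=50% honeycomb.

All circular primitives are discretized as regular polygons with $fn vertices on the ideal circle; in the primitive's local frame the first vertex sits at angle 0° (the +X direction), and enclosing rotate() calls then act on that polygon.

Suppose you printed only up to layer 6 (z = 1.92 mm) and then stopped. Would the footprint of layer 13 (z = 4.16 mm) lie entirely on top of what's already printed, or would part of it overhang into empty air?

entirely on top

Compare the two slices. At z = 1.92: the cube is present — its section is the full 17×15 rectangle (area 255.00 mm²); the cone at (13, 6) contributes a regular 6-gon of circumradius 3.869 (interpolated between r1=4.5 and r2=2.5 at t=0.316) (area = (6/2)·3.869²·sin(360°/6) = 38.89 mm²); the cone at (13, 10.5) contributes a regular 6-gon of circumradius 8.540 (interpolated between r1=9.5 and r2=1.5 at t=0.120) (area = (6/2)·8.540²·sin(360°/6) = 189.48 mm²); Combining (union): the regions partially overlap — summed areas 483.37 mm² minus the doubly-counted overlap 166.43 mm² gives 316.94 mm² — area = 316.94 mm². At z = 4.16: the cube is not intersected at this z (z outside [0, 3]); the cone at (13, 6): at t=0.813 of its height the radius interpolates to r₁+(r₂−r₁)t = 2.873, giving a regular 6-gon of that circumradius (area = (6/2)·2.873²·sin(360°/6) = 21.45 mm²); the cone at (13, 10.5) (r1=9.5→r2=1.5) has section circumradius 7.420 here — a regular 6-gon (area = (6/2)·7.420²·sin(360°/6) = 143.04 mm²); Merging all regions: the regions partially overlap — summed areas 164.49 mm² minus the doubly-counted overlap 19.65 mm² gives 144.84 mm² — area = 144.84 mm². Checking containment: the cross-section at z = 4.16 is a subset of the cross-section at z = 1.92.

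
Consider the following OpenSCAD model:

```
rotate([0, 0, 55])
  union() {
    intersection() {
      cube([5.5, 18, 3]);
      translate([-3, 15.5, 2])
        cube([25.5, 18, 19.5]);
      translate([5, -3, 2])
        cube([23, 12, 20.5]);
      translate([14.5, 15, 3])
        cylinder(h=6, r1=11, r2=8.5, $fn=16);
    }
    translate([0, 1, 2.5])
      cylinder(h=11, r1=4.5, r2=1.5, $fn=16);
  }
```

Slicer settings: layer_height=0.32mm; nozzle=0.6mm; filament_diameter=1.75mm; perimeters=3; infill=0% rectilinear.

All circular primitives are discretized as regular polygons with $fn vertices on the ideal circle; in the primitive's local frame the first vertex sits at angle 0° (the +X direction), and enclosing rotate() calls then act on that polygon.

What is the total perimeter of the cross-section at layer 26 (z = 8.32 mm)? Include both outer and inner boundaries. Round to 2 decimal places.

18.18 mm

At z = 8.32 mm: the cube is absent (z outside [0, 3]); the 25.5×18 cube at (-3, 15.5) contributes its full rectangle (perimeter 87.00 mm); the cube at (5, -3) is present — its section is the full 23×12 rectangle (perimeter 70.00 mm); the cone at (14.5, 15) (r1=11→r2=8.5) has section circumradius 8.783 here — a regular 16-gon (perimeter = 2·16·8.783·sin(180°/16) = 54.83 mm); Keeping only the common overlap: at least one operand is absent at this height, so nothing remains; the cone at (0, 1) contributes a regular 16-gon of circumradius 2.913 (interpolated between r1=4.5 and r2=1.5 at t=0.529) (perimeter = 2·16·2.913·sin(180°/16) = 18.18 mm); Taking the union: only the cone at (0, 1) is present, so the union is just that shape — boundary = 18.18 mm; (rotated 55° about Z; rotation is an isometry so areas/perimeters/island counts are preserved). Overall, the cross-section is a single solid region. Total boundary length (outer) = 18.18 mm.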